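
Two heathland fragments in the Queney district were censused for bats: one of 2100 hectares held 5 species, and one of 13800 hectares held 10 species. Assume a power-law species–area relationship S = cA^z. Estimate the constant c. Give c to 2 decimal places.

0.30

z = ln(S₂/S₁) / ln(A₂/A₁) = ln(10/5) / ln(13800/2100) = 0.6931 / 1.8827 = 0.3682
c = S₁ / A₁^z = 5 / 2100^0.3682 = 5 / 16.72 = 0.2991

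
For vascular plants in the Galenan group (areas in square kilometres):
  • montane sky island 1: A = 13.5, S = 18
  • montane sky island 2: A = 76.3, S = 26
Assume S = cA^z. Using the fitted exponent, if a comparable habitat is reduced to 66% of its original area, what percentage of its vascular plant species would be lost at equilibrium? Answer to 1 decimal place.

8.4%

z = ln(26/18) / ln(76.3/13.5) = 0.3677 / 1.7320 = 0.2123
S_new/S_old = (A_new/A_old)^z = 0.66^0.2123 = exp(0.2123 × -0.4155) = 0.9156
Fraction lost = 1 − 0.9156 = 0.08444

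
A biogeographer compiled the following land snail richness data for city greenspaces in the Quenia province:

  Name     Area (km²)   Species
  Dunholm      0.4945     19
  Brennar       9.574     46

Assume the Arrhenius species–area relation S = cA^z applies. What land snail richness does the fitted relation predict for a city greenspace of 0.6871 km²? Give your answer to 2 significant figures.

21

z = ln(46/19) / ln(9.574/0.4945) = 0.8842 / 2.9633 = 0.2984
c = 19 / 0.4945^0.2984 = 19 / 0.8105 = 23.44
S₃ = 23.44 × 0.6871^0.2984 = 23.44 × 0.8941 ≈ 20.96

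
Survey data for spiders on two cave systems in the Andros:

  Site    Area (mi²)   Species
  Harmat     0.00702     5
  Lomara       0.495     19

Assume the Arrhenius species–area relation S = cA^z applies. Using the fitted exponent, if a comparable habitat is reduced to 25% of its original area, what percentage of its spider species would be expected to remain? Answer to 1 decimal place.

64.7%

z = ln(19/5) / ln(0.495/0.00702) = 1.3350 / 4.2558 = 0.3137
S_new/S_old = (A_new/A_old)^z = 0.25^0.3137 = exp(0.3137 × -1.3863) = 0.6474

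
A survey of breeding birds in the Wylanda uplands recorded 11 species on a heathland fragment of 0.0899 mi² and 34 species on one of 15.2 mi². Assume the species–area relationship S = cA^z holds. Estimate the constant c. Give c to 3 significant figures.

z = ln(S₂/S₁) / ln(A₂/A₁) = ln(34/11) / ln(15.2/0.0899) = 1.1285 / 5.1304 = 0.2200
c = S₁ / A₁^z = 11 / 0.0899^0.2200 = 11 / 0.5887 = 18.69

18.7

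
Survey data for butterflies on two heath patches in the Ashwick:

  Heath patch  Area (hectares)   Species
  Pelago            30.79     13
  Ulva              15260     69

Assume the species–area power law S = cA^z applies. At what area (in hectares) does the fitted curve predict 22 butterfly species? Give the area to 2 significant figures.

z = ln(69/13) / ln(15260/30.79) = 1.6692 / 6.2058 = 0.2690
c = 13 / 30.79^0.2690 = 13 / 2.514 = 5.171
A = (22/5.171)^(1/0.2690) ⇒ ln A = ln(4.254)/0.2690 = 5.3832
A = e^5.3832 ≈ 217.7 hectares

220 hectares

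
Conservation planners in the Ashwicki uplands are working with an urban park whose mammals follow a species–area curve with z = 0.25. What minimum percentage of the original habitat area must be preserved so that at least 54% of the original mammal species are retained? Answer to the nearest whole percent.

Need (A_new/A_old)^0.25 = 0.54, so A_new/A_old = 0.54^(1/0.25) = 0.54^4
ln(A_new/A_old) = ln 0.54 / 0.25 = -0.6162 / 0.25 = -2.4647
A_new/A_old = e^-2.4647 ≈ 0.08503

9%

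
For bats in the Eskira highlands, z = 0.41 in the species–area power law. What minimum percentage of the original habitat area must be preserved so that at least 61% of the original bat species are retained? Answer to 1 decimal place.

Need (A_new/A_old)^0.41 = 0.61, so A_new/A_old = 0.61^(1/0.41) = 0.61^2.439
ln(A_new/A_old) = ln 0.61 / 0.41 = -0.4943 / 0.41 = -1.2056
A_new/A_old = e^-1.2056 ≈ 0.2995

30.0%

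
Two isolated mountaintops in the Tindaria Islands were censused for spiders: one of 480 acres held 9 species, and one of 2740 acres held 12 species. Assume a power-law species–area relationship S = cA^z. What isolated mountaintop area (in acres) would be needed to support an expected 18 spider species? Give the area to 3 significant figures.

z = ln(12/9) / ln(2740/480) = 0.2877 / 1.7419 = 0.1652
c = 9 / 480^0.1652 = 9 / 2.772 = 3.247
A = (18/3.247)^(1/0.1652) ⇒ ln A = ln(5.544)/0.1652 = 10.3708
A = e^10.3708 ≈ 31915 acres

31900 acres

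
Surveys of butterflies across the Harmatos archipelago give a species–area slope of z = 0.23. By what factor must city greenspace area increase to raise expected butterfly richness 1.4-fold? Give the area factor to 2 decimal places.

4.32

(A₂/A₁)^0.23 = 1.4, so A₂/A₁ = 1.4^(1/0.23) = 1.4^4.348
ln(A₂/A₁) = ln 1.4 / 0.23 = 0.3365 / 0.23 = 1.4629
A₂/A₁ = e^1.4629 ≈ 4.319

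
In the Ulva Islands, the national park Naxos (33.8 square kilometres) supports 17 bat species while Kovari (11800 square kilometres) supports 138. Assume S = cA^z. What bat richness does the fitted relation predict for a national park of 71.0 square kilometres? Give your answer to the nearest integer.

z = ln(138/17) / ln(11800/33.8) = 2.0940 / 5.8554 = 0.3576
c = 17 / 33.8^0.3576 = 17 / 3.522 = 4.827
S₃ = 4.827 × 71^0.3576 = 4.827 × 4.593 ≈ 22.17

22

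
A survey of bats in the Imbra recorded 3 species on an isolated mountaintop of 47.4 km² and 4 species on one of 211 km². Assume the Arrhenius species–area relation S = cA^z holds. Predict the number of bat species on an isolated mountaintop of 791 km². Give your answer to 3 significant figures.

z = ln(4/3) / ln(211/47.4) = 0.2877 / 1.4932 = 0.1927
c = 3 / 47.4^0.1927 = 3 / 2.103 = 1.426
S₃ = 1.426 × 791^0.1927 = 1.426 × 3.617 ≈ 5.16

5.16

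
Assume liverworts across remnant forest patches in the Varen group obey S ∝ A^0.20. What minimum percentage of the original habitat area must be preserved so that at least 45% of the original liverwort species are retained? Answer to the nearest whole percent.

2%

Need (A_new/A_old)^0.2 = 0.45, so A_new/A_old = 0.45^(1/0.2) = 0.45^5
ln(A_new/A_old) = ln 0.45 / 0.2 = -0.7985 / 0.2 = -3.9925
A_new/A_old = e^-3.9925 ≈ 0.01845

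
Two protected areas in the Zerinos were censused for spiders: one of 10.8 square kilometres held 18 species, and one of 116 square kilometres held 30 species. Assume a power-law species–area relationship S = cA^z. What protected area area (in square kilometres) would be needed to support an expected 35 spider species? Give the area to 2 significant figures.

240 square kilometres

z = ln(30/18) / ln(116/10.8) = 0.5108 / 2.3740 = 0.2152
c = 18 / 10.8^0.2152 = 18 / 1.669 = 10.79
A = (35/10.79)^(1/0.2152) ⇒ ln A = ln(3.245)/0.2152 = 5.4700
A = e^5.4700 ≈ 237.5 square kilometres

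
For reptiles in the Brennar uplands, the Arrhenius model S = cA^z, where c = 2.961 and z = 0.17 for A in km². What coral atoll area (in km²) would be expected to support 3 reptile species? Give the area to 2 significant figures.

1.1 km²

3 = 2.961 × A^0.17  ⇒  A^0.17 = 3/2.961 = 1.013
ln A = ln(1.013) / 0.17 = 0.0131 / 0.17 = 0.0770
A = e^0.0770 ≈ 1.08 km²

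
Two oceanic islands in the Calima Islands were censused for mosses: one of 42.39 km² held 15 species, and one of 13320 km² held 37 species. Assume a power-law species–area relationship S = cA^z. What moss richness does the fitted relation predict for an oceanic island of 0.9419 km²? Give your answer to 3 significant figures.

8.25

z = ln(37/15) / ln(13320/42.39) = 0.9029 / 5.7501 = 0.1570
c = 15 / 42.39^0.1570 = 15 / 1.801 = 8.329
S₃ = 8.329 × 0.9419^0.1570 = 8.329 × 0.9906 ≈ 8.251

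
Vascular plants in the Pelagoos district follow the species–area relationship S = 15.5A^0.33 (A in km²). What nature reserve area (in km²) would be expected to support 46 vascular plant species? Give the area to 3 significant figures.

46 = 15.5 × A^0.33  ⇒  A^0.33 = 46/15.5 = 2.968
ln A = ln(2.968) / 0.33 = 1.0878 / 0.33 = 3.2964
A = e^3.2964 ≈ 27.01 km²

27.0 km²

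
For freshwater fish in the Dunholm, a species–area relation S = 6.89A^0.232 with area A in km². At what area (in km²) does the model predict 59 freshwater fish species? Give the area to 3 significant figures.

59 = 6.89 × A^0.232  ⇒  A^0.232 = 59/6.89 = 8.563
ln A = ln(8.563) / 0.232 = 2.1475 / 0.232 = 9.2563
A = e^9.2563 ≈ 10471 km²

10500 km²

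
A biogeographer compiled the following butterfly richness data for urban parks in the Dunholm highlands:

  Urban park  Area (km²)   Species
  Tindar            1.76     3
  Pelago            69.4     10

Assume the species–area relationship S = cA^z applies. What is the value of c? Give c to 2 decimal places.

z = ln(S₂/S₁) / ln(A₂/A₁) = ln(10/3) / ln(69.4/1.76) = 1.2040 / 3.6746 = 0.3276
c = S₁ / A₁^z = 3 / 1.76^0.3276 = 3 / 1.203 = 2.493

2.49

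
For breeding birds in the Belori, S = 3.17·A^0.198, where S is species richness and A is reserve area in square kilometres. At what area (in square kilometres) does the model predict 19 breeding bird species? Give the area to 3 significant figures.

8470 square kilometres

19 = 3.17 × A^0.198  ⇒  A^0.198 = 19/3.17 = 5.994
ln A = ln(5.994) / 0.198 = 1.7907 / 0.198 = 9.0440
A = e^9.0440 ≈ 8467 square kilometres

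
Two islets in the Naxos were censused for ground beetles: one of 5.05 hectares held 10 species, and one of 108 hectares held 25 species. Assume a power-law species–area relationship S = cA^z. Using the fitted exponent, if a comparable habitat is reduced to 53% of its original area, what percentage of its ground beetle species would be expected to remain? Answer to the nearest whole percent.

83%

z = ln(25/10) / ln(108/5.05) = 0.9163 / 3.0627 = 0.2992
S_new/S_old = (A_new/A_old)^z = 0.53^0.2992 = exp(0.2992 × -0.6349) = 0.827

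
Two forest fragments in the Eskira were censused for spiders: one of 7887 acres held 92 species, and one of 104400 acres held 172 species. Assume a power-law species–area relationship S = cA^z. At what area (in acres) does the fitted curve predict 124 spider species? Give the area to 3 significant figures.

27000 acres

z = ln(172/92) / ln(104400/7887) = 0.6257 / 2.5830 = 0.2422
c = 92 / 7887^0.2422 = 92 / 8.79 = 10.47
A = (124/10.47)^(1/0.2422) ⇒ ln A = ln(11.85)/0.2422 = 10.2052
A = e^10.2052 ≈ 27043 acres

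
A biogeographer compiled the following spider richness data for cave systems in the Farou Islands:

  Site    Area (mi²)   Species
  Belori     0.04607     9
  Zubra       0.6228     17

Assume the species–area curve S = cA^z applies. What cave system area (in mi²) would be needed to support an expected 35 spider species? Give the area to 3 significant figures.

12.0 mi²

z = ln(17/9) / ln(0.6228/0.04607) = 0.6360 / 2.6041 = 0.2442
c = 9 / 0.04607^0.2442 = 9 / 0.4716 = 19.08
A = (35/19.08)^(1/0.2442) ⇒ ln A = ln(1.834)/0.2442 = 2.4833
A = e^2.4833 ≈ 11.98 mi²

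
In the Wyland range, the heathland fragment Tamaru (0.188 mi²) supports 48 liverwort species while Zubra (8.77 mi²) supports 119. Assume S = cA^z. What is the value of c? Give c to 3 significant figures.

z = ln(S₂/S₁) / ln(A₂/A₁) = ln(119/48) / ln(8.77/0.188) = 0.9079 / 3.8427 = 0.2363
c = S₁ / A₁^z = 48 / 0.188^0.2363 = 48 / 0.6738 = 71.24

71.2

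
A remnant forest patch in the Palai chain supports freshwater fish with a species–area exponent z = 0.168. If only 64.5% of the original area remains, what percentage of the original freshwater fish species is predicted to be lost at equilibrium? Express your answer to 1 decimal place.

7.1%

S_new/S_old = (A_new/A_old)^z = 0.645^0.168
= exp(0.168 × ln 0.645) = exp(0.168 × -0.4385) = exp(-0.0737) ≈ 0.929
Fraction lost = 1 − 0.929 = 0.07102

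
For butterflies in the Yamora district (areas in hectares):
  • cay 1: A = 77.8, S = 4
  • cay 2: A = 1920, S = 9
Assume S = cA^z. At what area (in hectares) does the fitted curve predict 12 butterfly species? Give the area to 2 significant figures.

z = ln(9/4) / ln(1920/77.8) = 0.8109 / 3.2059 = 0.2529
c = 4 / 77.8^0.2529 = 4 / 3.008 = 1.33
A = (12/1.33)^(1/0.2529) ⇒ ln A = ln(9.025)/0.2529 = 8.6974
A = e^8.6974 ≈ 5987 hectares

6000 hectares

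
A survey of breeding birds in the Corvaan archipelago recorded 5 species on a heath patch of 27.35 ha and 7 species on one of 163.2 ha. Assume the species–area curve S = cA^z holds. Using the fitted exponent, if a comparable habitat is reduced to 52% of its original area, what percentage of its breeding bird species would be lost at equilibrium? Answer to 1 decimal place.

z = ln(7/5) / ln(163.2/27.35) = 0.3365 / 1.7863 = 0.1884
S_new/S_old = (A_new/A_old)^z = 0.52^0.1884 = exp(0.1884 × -0.6539) = 0.8841
Fraction lost = 1 − 0.8841 = 0.1159

11.6%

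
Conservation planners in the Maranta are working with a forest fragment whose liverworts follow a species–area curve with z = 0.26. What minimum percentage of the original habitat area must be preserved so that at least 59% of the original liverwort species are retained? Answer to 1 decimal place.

13.1%

Need (A_new/A_old)^0.26 = 0.59, so A_new/A_old = 0.59^(1/0.26) = 0.59^3.846
ln(A_new/A_old) = ln 0.59 / 0.26 = -0.5276 / 0.26 = -2.0294
A_new/A_old = e^-2.0294 ≈ 0.1314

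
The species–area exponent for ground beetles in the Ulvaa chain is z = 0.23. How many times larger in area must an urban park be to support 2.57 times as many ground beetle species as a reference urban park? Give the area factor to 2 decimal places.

(A₂/A₁)^0.23 = 2.57, so A₂/A₁ = 2.57^(1/0.23) = 2.57^4.348
ln(A₂/A₁) = ln 2.57 / 0.23 = 0.9439 / 0.23 = 4.1039
A₂/A₁ = e^4.1039 ≈ 60.58

60.58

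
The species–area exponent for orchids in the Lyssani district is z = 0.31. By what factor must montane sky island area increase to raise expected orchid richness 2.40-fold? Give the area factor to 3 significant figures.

16.8

(A₂/A₁)^0.31 = 2.4, so A₂/A₁ = 2.4^(1/0.31) = 2.4^3.226
ln(A₂/A₁) = ln 2.4 / 0.31 = 0.8755 / 0.31 = 2.8241
A₂/A₁ = e^2.8241 ≈ 16.85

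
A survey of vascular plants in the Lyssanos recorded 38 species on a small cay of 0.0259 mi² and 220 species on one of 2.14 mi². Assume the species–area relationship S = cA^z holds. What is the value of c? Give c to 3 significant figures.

163

z = ln(S₂/S₁) / ln(A₂/A₁) = ln(220/38) / ln(2.14/0.0259) = 1.7560 / 4.4143 = 0.3978
c = S₁ / A₁^z = 38 / 0.0259^0.3978 = 38 / 0.2338 = 162.5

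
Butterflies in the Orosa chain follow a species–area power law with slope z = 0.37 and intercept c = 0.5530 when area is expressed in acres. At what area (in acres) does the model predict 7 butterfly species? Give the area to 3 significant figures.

7 = 0.553 × A^0.37  ⇒  A^0.37 = 7/0.553 = 12.66
ln A = ln(12.66) / 0.37 = 2.5383 / 0.37 = 6.8603
A = e^6.8603 ≈ 953.6 acres

954 acres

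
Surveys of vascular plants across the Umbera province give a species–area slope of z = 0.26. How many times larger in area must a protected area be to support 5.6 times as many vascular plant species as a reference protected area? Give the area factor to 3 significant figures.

754

(A₂/A₁)^0.26 = 5.6, so A₂/A₁ = 5.6^(1/0.26) = 5.6^3.846
ln(A₂/A₁) = ln 5.6 / 0.26 = 1.7228 / 0.26 = 6.6260
A₂/A₁ = e^6.6260 ≈ 754.5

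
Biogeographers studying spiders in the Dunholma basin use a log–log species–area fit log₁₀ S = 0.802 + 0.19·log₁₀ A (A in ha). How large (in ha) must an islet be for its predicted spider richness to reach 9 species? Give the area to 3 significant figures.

6.33 ha

9 = 6.339 × A^0.19  ⇒  A^0.19 = 9/6.339 = 1.42
ln A = ln(1.42) / 0.19 = 0.3506 / 0.19 = 1.8450
A = e^1.8450 ≈ 6.328 ha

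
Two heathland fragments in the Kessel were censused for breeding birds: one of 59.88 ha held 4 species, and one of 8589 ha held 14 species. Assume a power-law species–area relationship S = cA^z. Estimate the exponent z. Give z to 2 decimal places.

Taking logs: ln S = ln c + z ln A, so z = (ln S₂ − ln S₁)/(ln A₂ − ln A₁).
z = ln(14/4) / ln(8589/59.88) = ln(3.5) / ln(143.4) = 1.2528 / 4.9659 = 0.2523

0.25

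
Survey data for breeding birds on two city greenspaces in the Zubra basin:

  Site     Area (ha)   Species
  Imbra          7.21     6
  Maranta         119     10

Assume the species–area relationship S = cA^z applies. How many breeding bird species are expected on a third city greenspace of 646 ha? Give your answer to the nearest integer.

z = ln(10/6) / ln(119/7.21) = 0.5108 / 2.8037 = 0.1822
c = 6 / 7.21^0.1822 = 6 / 1.433 = 4.186
S₃ = 4.186 × 646^0.1822 = 4.186 × 3.251 ≈ 13.61

14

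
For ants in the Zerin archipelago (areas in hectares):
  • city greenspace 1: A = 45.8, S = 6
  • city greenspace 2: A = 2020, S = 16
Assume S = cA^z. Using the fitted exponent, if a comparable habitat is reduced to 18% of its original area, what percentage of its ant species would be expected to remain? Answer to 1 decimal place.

64.1%

z = ln(16/6) / ln(2020/45.8) = 0.9808 / 3.7866 = 0.2590
S_new/S_old = (A_new/A_old)^z = 0.18^0.2590 = exp(0.2590 × -1.7148) = 0.6413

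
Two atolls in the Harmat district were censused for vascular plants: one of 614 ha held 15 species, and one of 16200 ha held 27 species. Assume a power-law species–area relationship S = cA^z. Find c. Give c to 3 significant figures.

4.74

z = ln(S₂/S₁) / ln(A₂/A₁) = ln(27/15) / ln(16200/614) = 0.5878 / 3.2728 = 0.1796
c = S₁ / A₁^z = 15 / 614^0.1796 = 15 / 3.168 = 4.735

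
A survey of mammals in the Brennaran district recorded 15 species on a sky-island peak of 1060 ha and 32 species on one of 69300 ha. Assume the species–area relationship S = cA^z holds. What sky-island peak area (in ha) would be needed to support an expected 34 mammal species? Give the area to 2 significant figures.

z = ln(32/15) / ln(69300/1060) = 0.7577 / 4.1802 = 0.1813
c = 15 / 1060^0.1813 = 15 / 3.535 = 4.244
A = (34/4.244)^(1/0.1813) ⇒ ln A = ln(8.012)/0.1813 = 11.4807
A = e^11.4807 ≈ 96826 ha

97000 ha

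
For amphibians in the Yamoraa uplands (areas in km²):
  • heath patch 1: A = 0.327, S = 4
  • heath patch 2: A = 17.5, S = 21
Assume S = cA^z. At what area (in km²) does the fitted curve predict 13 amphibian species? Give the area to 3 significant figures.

5.54 km²

z = ln(21/4) / ln(17.5/0.327) = 1.6582 / 3.9800 = 0.4166
c = 4 / 0.327^0.4166 = 4 / 0.6277 = 6.373
A = (13/6.373)^(1/0.4166) ⇒ ln A = ln(2.04)/0.4166 = 1.7112
A = e^1.7112 ≈ 5.535 km²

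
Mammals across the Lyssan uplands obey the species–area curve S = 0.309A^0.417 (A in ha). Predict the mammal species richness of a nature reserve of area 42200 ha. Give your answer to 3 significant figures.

26.2

S = 0.309 × 42200^0.417 = 0.309 × 84.87 ≈ 26.22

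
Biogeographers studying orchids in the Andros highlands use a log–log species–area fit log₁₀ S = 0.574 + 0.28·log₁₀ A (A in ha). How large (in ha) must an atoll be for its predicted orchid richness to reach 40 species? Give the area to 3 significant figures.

40 = 3.75 × A^0.28  ⇒  A^0.28 = 40/3.75 = 10.67
ln A = ln(10.67) / 0.28 = 2.3672 / 0.28 = 8.4543
A = e^8.4543 ≈ 4695 ha

4700 ha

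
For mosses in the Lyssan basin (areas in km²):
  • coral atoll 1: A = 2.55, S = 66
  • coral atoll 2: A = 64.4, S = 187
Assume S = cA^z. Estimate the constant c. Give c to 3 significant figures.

z = ln(S₂/S₁) / ln(A₂/A₁) = ln(187/66) / ln(64.4/2.55) = 1.0415 / 3.2290 = 0.3225
c = S₁ / A₁^z = 66 / 2.55^0.3225 = 66 / 1.352 = 48.8

48.8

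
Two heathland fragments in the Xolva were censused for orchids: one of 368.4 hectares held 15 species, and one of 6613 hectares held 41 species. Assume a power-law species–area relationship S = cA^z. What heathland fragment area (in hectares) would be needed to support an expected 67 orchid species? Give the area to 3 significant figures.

27100 hectares

z = ln(41/15) / ln(6613/368.4) = 1.0055 / 2.8876 = 0.3482
c = 15 / 368.4^0.3482 = 15 / 7.828 = 1.916
A = (67/1.916)^(1/0.3482) ⇒ ln A = ln(34.96)/0.3482 = 10.2072
A = e^10.2072 ≈ 27097 hectares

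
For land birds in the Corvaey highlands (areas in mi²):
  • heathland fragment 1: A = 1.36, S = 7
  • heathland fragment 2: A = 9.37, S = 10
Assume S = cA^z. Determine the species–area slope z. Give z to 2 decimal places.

0.18

Taking logs: ln S = ln c + z ln A, so z = (ln S₂ − ln S₁)/(ln A₂ − ln A₁).
z = ln(10/7) / ln(9.37/1.36) = ln(1.429) / ln(6.89) = 0.3567 / 1.9300 = 0.1848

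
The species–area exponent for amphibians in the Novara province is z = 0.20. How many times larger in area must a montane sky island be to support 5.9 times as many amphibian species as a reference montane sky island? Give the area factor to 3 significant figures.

7150

(A₂/A₁)^0.2 = 5.9, so A₂/A₁ = 5.9^(1/0.2) = 5.9^5
ln(A₂/A₁) = ln 5.9 / 0.2 = 1.7750 / 0.2 = 8.8748
A₂/A₁ = e^8.8748 ≈ 7149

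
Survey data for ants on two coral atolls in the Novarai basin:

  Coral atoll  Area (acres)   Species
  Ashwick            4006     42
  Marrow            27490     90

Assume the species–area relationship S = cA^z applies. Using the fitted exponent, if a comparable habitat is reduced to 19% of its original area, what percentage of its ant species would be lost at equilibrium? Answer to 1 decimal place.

48.2%

z = ln(90/42) / ln(27490/4006) = 0.7621 / 1.9260 = 0.3957
S_new/S_old = (A_new/A_old)^z = 0.19^0.3957 = exp(0.3957 × -1.6607) = 0.5183
Fraction lost = 1 − 0.5183 = 0.4817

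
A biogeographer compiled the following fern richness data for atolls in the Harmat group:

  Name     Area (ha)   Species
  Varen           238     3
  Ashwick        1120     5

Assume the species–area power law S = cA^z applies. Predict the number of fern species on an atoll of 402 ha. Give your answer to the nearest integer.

z = ln(5/3) / ln(1120/238) = 0.5108 / 1.5488 = 0.3298
c = 3 / 238^0.3298 = 3 / 6.079 = 0.4935
S₃ = 0.4935 × 402^0.3298 = 0.4935 × 7.226 ≈ 3.566

4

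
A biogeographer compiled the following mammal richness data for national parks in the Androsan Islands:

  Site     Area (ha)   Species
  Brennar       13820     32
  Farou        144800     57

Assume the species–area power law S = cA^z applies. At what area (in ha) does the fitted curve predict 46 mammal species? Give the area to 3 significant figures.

z = ln(57/32) / ln(144800/13820) = 0.5773 / 2.3492 = 0.2457
c = 32 / 13820^0.2457 = 32 / 10.41 = 3.074
A = (46/3.074)^(1/0.2457) ⇒ ln A = ln(14.97)/0.2457 = 11.0106
A = e^11.0106 ≈ 60514 ha

60500 ha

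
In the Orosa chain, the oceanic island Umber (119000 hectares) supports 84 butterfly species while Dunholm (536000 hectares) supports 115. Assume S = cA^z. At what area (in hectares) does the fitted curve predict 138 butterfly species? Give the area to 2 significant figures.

1300000 hectares

z = ln(115/84) / ln(536000/119000) = 0.3141 / 1.5050 = 0.2087
c = 84 / 119000^0.2087 = 84 / 11.46 = 7.327
A = (138/7.327)^(1/0.2087) ⇒ ln A = ln(18.83)/0.2087 = 14.0654
A = e^14.0654 ≈ 1283936 hectares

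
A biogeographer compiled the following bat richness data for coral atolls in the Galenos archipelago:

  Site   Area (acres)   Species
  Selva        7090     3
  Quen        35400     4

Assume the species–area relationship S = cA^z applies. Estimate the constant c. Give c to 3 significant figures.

0.614

z = ln(S₂/S₁) / ln(A₂/A₁) = ln(4/3) / ln(35400/7090) = 0.2877 / 1.6080 = 0.1789
c = S₁ / A₁^z = 3 / 7090^0.1789 = 3 / 4.885 = 0.6141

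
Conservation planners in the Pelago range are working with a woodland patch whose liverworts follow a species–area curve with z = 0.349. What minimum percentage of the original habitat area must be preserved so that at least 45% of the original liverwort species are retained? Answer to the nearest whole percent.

Need (A_new/A_old)^0.349 = 0.45, so A_new/A_old = 0.45^(1/0.349) = 0.45^2.865
ln(A_new/A_old) = ln 0.45 / 0.349 = -0.7985 / 0.349 = -2.2880
A_new/A_old = e^-2.2880 ≈ 0.1015

10%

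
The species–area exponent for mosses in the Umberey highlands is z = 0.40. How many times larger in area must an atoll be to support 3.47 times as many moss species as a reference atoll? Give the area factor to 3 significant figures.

22.4

(A₂/A₁)^0.4 = 3.47, so A₂/A₁ = 3.47^(1/0.4) = 3.47^2.5
ln(A₂/A₁) = ln 3.47 / 0.4 = 1.2442 / 0.4 = 3.1104
A₂/A₁ = e^3.1104 ≈ 22.43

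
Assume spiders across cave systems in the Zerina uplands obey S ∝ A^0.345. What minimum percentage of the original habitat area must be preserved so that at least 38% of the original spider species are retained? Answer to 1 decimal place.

Need (A_new/A_old)^0.345 = 0.38, so A_new/A_old = 0.38^(1/0.345) = 0.38^2.899
ln(A_new/A_old) = ln 0.38 / 0.345 = -0.9676 / 0.345 = -2.8046
A_new/A_old = e^-2.8046 ≈ 0.06053

6.1%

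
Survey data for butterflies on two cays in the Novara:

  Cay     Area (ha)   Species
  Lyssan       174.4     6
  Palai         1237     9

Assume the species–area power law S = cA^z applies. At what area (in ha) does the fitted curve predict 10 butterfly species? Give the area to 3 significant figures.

z = ln(9/6) / ln(1237/174.4) = 0.4055 / 1.9591 = 0.2070
c = 6 / 174.4^0.2070 = 6 / 2.91 = 2.062
A = (10/2.062)^(1/0.2070) ⇒ ln A = ln(4.85)/0.2070 = 7.6295
A = e^7.6295 ≈ 2058 ha

2060 ha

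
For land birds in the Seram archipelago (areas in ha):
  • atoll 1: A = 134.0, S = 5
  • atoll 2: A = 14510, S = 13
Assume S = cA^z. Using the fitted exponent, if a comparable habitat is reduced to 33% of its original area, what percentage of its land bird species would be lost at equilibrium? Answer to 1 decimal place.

z = ln(13/5) / ln(14510/134) = 0.9555 / 4.6848 = 0.2040
S_new/S_old = (A_new/A_old)^z = 0.33^0.2040 = exp(0.2040 × -1.1087) = 0.7976
Fraction lost = 1 − 0.7976 = 0.2024

20.2%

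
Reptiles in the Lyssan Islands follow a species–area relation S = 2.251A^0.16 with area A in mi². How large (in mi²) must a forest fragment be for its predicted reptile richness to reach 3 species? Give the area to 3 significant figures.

6.02 mi²

3 = 2.251 × A^0.16  ⇒  A^0.16 = 3/2.251 = 1.333
ln A = ln(1.333) / 0.16 = 0.2872 / 0.16 = 1.7952
A = e^1.7952 ≈ 6.021 mi²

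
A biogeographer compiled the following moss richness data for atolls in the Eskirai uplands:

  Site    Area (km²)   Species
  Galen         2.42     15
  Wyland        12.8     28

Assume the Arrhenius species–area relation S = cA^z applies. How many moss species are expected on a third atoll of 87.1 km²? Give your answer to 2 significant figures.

z = ln(28/15) / ln(12.8/2.42) = 0.6242 / 1.6657 = 0.3747
c = 15 / 2.42^0.3747 = 15 / 1.393 = 10.77
S₃ = 10.77 × 87.1^0.3747 = 10.77 × 5.333 ≈ 57.44

57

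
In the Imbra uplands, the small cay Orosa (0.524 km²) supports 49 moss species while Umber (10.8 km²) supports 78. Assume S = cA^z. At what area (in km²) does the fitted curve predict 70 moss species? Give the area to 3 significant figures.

z = ln(78/49) / ln(10.8/0.524) = 0.4649 / 3.0258 = 0.1536
c = 49 / 0.524^0.1536 = 49 / 0.9055 = 54.12
A = (70/54.12)^(1/0.1536) ⇒ ln A = ln(1.294)/0.1536 = 1.6752
A = e^1.6752 ≈ 5.34 km²

5.34 km²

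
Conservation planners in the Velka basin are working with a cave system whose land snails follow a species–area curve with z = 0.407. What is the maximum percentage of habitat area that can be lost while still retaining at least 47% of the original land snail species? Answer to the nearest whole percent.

Need (A_new/A_old)^0.407 = 0.47, so A_new/A_old = 0.47^(1/0.407) = 0.47^2.457
ln(A_new/A_old) = ln 0.47 / 0.407 = -0.7550 / 0.407 = -1.8551
A_new/A_old = e^-1.8551 ≈ 0.1564
Fraction that can be lost = 1 − 0.1564 = 0.8436

84%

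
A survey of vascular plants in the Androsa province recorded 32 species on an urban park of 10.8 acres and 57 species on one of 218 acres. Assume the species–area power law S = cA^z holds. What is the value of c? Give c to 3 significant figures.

z = ln(S₂/S₁) / ln(A₂/A₁) = ln(57/32) / ln(218/10.8) = 0.5773 / 3.0049 = 0.1921
c = S₁ / A₁^z = 32 / 10.8^0.1921 = 32 / 1.58 = 20.26

20.3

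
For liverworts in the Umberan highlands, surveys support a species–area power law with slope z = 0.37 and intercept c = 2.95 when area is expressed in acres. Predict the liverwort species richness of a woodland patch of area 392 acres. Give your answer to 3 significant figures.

26.9

S = 2.95 × 392^0.37
ln S = ln 2.95 + 0.37 × ln 392 = 1.0818 + 0.37 × 5.9713 = 3.2912
S = e^3.2912 ≈ 26.87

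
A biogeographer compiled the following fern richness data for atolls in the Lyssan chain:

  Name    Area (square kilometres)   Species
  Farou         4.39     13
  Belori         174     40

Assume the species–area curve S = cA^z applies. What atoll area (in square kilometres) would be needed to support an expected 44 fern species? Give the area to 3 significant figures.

z = ln(40/13) / ln(174/4.39) = 1.1239 / 3.6797 = 0.3054
c = 13 / 4.39^0.3054 = 13 / 1.571 = 8.274
A = (44/8.274)^(1/0.3054) ⇒ ln A = ln(5.318)/0.3054 = 5.4711
A = e^5.4711 ≈ 237.7 square kilometres

238 square kilometres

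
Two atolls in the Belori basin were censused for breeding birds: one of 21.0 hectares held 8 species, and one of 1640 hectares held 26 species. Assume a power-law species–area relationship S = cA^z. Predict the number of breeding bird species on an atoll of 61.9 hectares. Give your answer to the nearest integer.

z = ln(26/8) / ln(1640/21) = 1.1787 / 4.3579 = 0.2705
c = 8 / 21^0.2705 = 8 / 2.278 = 3.511
S₃ = 3.511 × 61.9^0.2705 = 3.511 × 3.052 ≈ 10.72

11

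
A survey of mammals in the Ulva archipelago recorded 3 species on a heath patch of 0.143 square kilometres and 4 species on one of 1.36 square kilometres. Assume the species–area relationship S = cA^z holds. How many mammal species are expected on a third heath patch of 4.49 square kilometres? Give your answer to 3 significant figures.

z = ln(4/3) / ln(1.36/0.143) = 0.2877 / 2.2524 = 0.1277
c = 3 / 0.143^0.1277 = 3 / 0.78 = 3.846
S₃ = 3.846 × 4.49^0.1277 = 3.846 × 1.211 ≈ 4.659

4.66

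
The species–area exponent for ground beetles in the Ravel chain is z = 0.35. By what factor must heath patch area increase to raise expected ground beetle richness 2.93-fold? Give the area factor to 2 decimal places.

21.57

(A₂/A₁)^0.35 = 2.93, so A₂/A₁ = 2.93^(1/0.35) = 2.93^2.857
ln(A₂/A₁) = ln 2.93 / 0.35 = 1.0750 / 0.35 = 3.0714
A₂/A₁ = e^3.0714 ≈ 21.57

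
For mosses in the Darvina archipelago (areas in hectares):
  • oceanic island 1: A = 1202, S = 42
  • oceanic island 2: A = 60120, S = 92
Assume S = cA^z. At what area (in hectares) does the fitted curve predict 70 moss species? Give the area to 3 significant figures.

15400 hectares

z = ln(92/42) / ln(60120/1202) = 0.7841 / 3.9124 = 0.2004
c = 42 / 1202^0.2004 = 42 / 4.143 = 10.14
A = (70/10.14)^(1/0.2004) ⇒ ln A = ln(6.904)/0.2004 = 9.6405
A = e^9.6405 ≈ 15375 hectares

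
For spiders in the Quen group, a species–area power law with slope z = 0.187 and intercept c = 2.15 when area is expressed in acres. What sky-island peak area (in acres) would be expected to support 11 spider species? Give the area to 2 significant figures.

11 = 2.15 × A^0.187  ⇒  A^0.187 = 11/2.15 = 5.116
ln A = ln(5.116) / 0.187 = 1.6324 / 0.187 = 8.7296
A = e^8.7296 ≈ 6183 acres

6200 acres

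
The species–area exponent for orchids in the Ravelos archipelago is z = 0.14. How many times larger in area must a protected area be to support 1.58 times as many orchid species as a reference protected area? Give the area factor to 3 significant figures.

26.2

(A₂/A₁)^0.14 = 1.58, so A₂/A₁ = 1.58^(1/0.14) = 1.58^7.143
ln(A₂/A₁) = ln 1.58 / 0.14 = 0.4574 / 0.14 = 3.2673
A₂/A₁ = e^3.2673 ≈ 26.24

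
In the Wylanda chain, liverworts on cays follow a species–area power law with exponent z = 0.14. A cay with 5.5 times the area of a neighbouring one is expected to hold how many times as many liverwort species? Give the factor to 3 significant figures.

S₂/S₁ = (A₂/A₁)^z = 5.5^0.14
ln(S₂/S₁) = 0.14 × ln 5.5 = 0.14 × 1.7047 = 0.2387
S₂/S₁ = e^0.2387 ≈ 1.27

1.27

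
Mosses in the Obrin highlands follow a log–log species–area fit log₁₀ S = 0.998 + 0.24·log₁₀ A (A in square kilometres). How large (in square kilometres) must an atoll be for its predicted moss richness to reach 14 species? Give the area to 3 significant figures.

4.14 square kilometres

14 = 9.954 × A^0.24  ⇒  A^0.24 = 14/9.954 = 1.406
ln A = ln(1.406) / 0.24 = 0.3411 / 0.24 = 1.4212
A = e^1.4212 ≈ 4.142 square kilometres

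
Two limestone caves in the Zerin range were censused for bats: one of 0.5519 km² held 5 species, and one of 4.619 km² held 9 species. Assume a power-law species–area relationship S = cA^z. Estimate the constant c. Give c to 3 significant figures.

5.89

z = ln(S₂/S₁) / ln(A₂/A₁) = ln(9/5) / ln(4.619/0.5519) = 0.5878 / 2.1246 = 0.2767
c = S₁ / A₁^z = 5 / 0.5519^0.2767 = 5 / 0.8484 = 5.894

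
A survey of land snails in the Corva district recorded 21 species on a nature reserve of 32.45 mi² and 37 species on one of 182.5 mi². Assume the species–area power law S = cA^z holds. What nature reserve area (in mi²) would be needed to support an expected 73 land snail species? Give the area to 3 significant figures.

1450 mi²

z = ln(37/21) / ln(182.5/32.45) = 0.5664 / 1.7270 = 0.3280
c = 21 / 32.45^0.3280 = 21 / 3.13 = 6.708
A = (73/6.708)^(1/0.3280) ⇒ ln A = ln(10.88)/0.3280 = 7.2788
A = e^7.2788 ≈ 1449 mi²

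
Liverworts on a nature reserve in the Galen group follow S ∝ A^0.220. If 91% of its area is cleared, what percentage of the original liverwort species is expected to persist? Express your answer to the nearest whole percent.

S_new/S_old = (A_new/A_old)^z = 0.09^0.22
= exp(0.22 × ln 0.09) = exp(0.22 × -2.4079) = exp(-0.5297) ≈ 0.5888

59%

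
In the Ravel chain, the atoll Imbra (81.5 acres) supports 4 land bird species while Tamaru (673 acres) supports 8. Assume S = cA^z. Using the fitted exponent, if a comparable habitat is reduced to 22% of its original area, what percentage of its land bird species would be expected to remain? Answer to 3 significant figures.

60.8%

z = ln(8/4) / ln(673/81.5) = 0.6931 / 2.1111 = 0.3283
S_new/S_old = (A_new/A_old)^z = 0.22^0.3283 = exp(0.3283 × -1.5141) = 0.6083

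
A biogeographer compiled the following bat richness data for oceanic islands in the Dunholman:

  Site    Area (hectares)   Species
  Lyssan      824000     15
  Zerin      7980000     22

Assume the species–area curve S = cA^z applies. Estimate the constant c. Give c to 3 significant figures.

z = ln(S₂/S₁) / ln(A₂/A₁) = ln(22/15) / ln(7980000/824000) = 0.3830 / 2.2705 = 0.1687
c = S₁ / A₁^z = 15 / 824000^0.1687 = 15 / 9.952 = 1.507

1.51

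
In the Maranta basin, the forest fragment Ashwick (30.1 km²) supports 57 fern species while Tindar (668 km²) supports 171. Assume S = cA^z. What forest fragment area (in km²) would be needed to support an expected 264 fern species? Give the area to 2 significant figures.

z = ln(171/57) / ln(668/30.1) = 1.0986 / 3.0998 = 0.3544
c = 57 / 30.1^0.3544 = 57 / 3.342 = 17.05
A = (264/17.05)^(1/0.3544) ⇒ ln A = ln(15.48)/0.3544 = 7.7296
A = e^7.7296 ≈ 2275 km²

2300 km²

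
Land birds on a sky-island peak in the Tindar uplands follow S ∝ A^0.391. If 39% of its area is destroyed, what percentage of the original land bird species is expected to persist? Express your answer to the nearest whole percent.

S_new/S_old = (A_new/A_old)^z = 0.61^0.391
= exp(0.391 × ln 0.61) = exp(0.391 × -0.4943) = exp(-0.1933) ≈ 0.8243

82%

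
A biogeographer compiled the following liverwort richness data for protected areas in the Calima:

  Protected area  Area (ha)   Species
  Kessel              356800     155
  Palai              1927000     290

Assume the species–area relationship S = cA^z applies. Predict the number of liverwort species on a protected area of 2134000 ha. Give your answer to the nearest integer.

z = ln(290/155) / ln(1927000/356800) = 0.6265 / 1.6865 = 0.3714
c = 155 / 356800^0.3714 = 155 / 115.5 = 1.343
S₃ = 1.343 × 2134000^0.3714 = 1.343 × 224.4 ≈ 301.2

301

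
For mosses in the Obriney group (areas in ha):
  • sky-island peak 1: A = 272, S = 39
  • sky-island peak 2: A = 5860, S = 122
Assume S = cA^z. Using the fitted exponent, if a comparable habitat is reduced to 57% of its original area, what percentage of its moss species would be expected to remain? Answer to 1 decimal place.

z = ln(122/39) / ln(5860/272) = 1.1405 / 3.0701 = 0.3715
S_new/S_old = (A_new/A_old)^z = 0.57^0.3715 = exp(0.3715 × -0.5621) = 0.8115

81.2%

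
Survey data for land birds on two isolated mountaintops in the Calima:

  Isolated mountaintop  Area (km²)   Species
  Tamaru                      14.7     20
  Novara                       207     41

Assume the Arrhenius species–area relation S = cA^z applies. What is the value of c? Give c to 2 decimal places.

z = ln(S₂/S₁) / ln(A₂/A₁) = ln(41/20) / ln(207/14.7) = 0.7178 / 2.6449 = 0.2714
c = S₁ / A₁^z = 20 / 14.7^0.2714 = 20 / 2.074 = 9.643

9.64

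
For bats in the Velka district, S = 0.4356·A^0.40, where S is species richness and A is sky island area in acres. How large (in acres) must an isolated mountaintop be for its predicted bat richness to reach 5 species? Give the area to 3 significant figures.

446 acres

5 = 0.4356 × A^0.4  ⇒  A^0.4 = 5/0.4356 = 11.48
ln A = ln(11.48) / 0.4 = 2.4405 / 0.4 = 6.1012
A = e^6.1012 ≈ 446.4 acres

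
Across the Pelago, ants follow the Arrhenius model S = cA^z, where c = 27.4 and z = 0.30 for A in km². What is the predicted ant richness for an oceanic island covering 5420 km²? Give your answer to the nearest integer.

S = 27.4 × 5420^0.3 = 27.4 × 13.19 ≈ 361.4

361 species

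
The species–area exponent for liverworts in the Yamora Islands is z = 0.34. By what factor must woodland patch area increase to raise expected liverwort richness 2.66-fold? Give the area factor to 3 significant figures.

(A₂/A₁)^0.34 = 2.66, so A₂/A₁ = 2.66^(1/0.34) = 2.66^2.941
ln(A₂/A₁) = ln 2.66 / 0.34 = 0.9783 / 0.34 = 2.8774
A₂/A₁ = e^2.8774 ≈ 17.77

17.8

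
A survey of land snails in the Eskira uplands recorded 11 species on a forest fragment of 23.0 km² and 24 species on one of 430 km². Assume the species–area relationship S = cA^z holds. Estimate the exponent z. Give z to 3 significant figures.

Taking logs: ln S = ln c + z ln A, so z = (ln S₂ − ln S₁)/(ln A₂ − ln A₁).
z = ln(24/11) / ln(430/23) = ln(2.182) / ln(18.7) = 0.7802 / 2.9283 = 0.2664

0.266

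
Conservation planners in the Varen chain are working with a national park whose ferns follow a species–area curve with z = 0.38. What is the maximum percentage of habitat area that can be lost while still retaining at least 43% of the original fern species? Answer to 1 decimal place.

89.1%

Need (A_new/A_old)^0.38 = 0.43, so A_new/A_old = 0.43^(1/0.38) = 0.43^2.632
ln(A_new/A_old) = ln 0.43 / 0.38 = -0.8440 / 0.38 = -2.2210
A_new/A_old = e^-2.2210 ≈ 0.1085
Fraction that can be lost = 1 − 0.1085 = 0.8915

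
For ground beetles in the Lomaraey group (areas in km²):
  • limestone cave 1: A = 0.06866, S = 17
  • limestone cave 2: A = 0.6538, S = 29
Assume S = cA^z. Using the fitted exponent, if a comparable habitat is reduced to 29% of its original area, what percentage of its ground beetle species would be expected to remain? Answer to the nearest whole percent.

z = ln(29/17) / ln(0.6538/0.06866) = 0.5341 / 2.2536 = 0.2370
S_new/S_old = (A_new/A_old)^z = 0.29^0.2370 = exp(0.2370 × -1.2379) = 0.7458

75%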